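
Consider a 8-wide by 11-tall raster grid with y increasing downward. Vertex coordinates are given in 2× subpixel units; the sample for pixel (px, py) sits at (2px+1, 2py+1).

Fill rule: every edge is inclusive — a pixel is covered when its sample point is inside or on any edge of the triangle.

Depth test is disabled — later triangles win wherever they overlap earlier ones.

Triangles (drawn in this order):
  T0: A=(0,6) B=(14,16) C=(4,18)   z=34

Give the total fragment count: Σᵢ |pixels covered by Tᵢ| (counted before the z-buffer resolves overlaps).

T0:
  2·area = 128
  edge (0, 6)→(14, 16): d=(14,10) inclusive
  edge (14, 16)→(4, 18): d=(-10,2) inclusive
  edge (4, 18)→(0, 6): d=(-4,-12) inclusive
    (0,3)@(1, 7): e=[4,116,8] → X
    (1,3)@(3, 7): e=[-16,112,32] → .
    (0,4)@(1, 9): e=[32,96,0] → X  [on edge]
    (1,4)@(3, 9): e=[12,92,24] → X
    (2,4)@(5, 9): e=[-8,88,48] → .
    (0,5)@(1, 11): e=[60,76,-8] → .
    (1,5)@(3, 11): e=[40,72,16] → X
    (2,5)@(5, 11): e=[20,68,40] → X
    (3,5)@(7, 11): e=[0,64,64] → X  [on edge]
    (4,5)@(9, 11): e=[-20,60,88] → .
    (1,6)@(3, 13): e=[68,52,8] → X
    (4,6)@(9, 13): e=[8,40,80] → X
    (1,7)@(3, 15): e=[96,32,0] → X  [on edge]
    (4,8)@(9, 17): e=[64,0,64] → X  [on edge]
    (2,10)@(5, 21): e=[160,-32,0] → .  [on edge]
  covered (18 px):
    . . . . . . . .
    . . . . . . . .
    . . . . . . . .
    X . . . . . . .
    X X . . . . . .
    . X X X . . . .
    . X X X X . . .
    . X X X X X . .
    . . X X X . . .
    . . . . . . . .
    . . . . . . . .

Answer: 18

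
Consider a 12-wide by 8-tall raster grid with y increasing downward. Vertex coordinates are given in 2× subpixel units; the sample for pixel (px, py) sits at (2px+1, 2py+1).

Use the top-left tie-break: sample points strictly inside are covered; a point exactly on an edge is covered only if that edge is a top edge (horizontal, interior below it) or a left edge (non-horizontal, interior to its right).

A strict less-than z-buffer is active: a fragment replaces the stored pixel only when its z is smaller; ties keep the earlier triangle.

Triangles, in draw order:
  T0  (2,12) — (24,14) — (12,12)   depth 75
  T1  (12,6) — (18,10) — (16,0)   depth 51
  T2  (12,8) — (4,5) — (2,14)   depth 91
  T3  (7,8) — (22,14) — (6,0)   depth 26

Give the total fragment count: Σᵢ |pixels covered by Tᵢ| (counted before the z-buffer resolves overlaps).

T0:
  2·area = 20  (B↔C swapped to make it positive)
  edge (2, 12)→(12, 12): d=(10,0) top-left  bias=+0
  edge (12, 12)→(24, 14): d=(12,2) right/bottom  bias=-1
  edge (24, 14)→(2, 12): d=(-22,-2) top-left  bias=+0
    (6,6)@(13, 13): e=[10,10,0] → #  [on edge]
    (7,6)@(15, 13): e=[10,6,4] → #
    (8,6)@(17, 13): e=[10,2,8] → #
    (9,6)@(19, 13): e=[10,-2,12] → ·
    (6,7)@(13, 15): e=[30,34,-44] → ·
    (7,7)@(15, 15): e=[30,30,-40] → ·
    (8,7)@(17, 15): e=[30,26,-36] → ·
  covered (3 px):
    · · · · · · · · · · · ·
    · · · · · · · · · · · ·
    · · · · · · · · · · · ·
    · · · · · · · · · · · ·
    · · · · · · · · · · · ·
    · · · · · · · · · · · ·
    · · · · · · # # # · · ·
    · · · · · · · · · · · ·
T1:
  2·area = 52  (B↔C swapped to make it positive)
  edge (12, 6)→(16, 0): d=(4,-6) top-left  bias=+0
  edge (16, 0)→(18, 10): d=(2,10) right/bottom  bias=-1
  edge (18, 10)→(12, 6): d=(-6,-4) top-left  bias=+0
    (7,1)@(15, 3): e=[6,16,30] → #
    (8,1)@(17, 3): e=[18,-4,38] → ·
    (6,2)@(13, 5): e=[2,40,10] → #
    (8,2)@(17, 5): e=[26,0,26] → ·  [on edge]
    (6,3)@(13, 7): e=[10,44,-2] → ·
    (7,3)@(15, 7): e=[22,24,6] → #
    (8,3)@(17, 7): e=[34,4,14] → #
    (9,3)@(19, 7): e=[46,-16,22] → ·
    (7,4)@(15, 9): e=[30,28,-6] → ·
    (8,4)@(17, 9): e=[42,8,2] → #
    (9,4)@(19, 9): e=[54,-12,10] → ·
    (8,5)@(17, 11): e=[50,12,-10] → ·
    (9,7)@(19, 15): e=[78,0,-26] → ·  [on edge]
  covered (6 px):
    · · · · · · · · · · · ·
    · · · · · · · # · · · ·
    · · · · · · # # · · · ·
    · · · · · · · # # · · ·
    · · · · · · · · # · · ·
    · · · · · · · · · · · ·
    · · · · · · · · · · · ·
    · · · · · · · · · · · ·
T2:
  2·area = 78  (B↔C swapped to make it positive)
  edge (12, 8)→(2, 14): d=(-10,6) right/bottom  bias=-1
  edge (2, 14)→(4, 5): d=(2,-9) top-left  bias=+0
  edge (4, 5)→(12, 8): d=(8,3) right/bottom  bias=-1
    (8,2)@(17, 5): e=[0,117,-39] → ·  [on edge]
    (2,3)@(5, 7): e=[52,13,13] → #
    (3,3)@(7, 7): e=[40,31,7] → #
    (4,3)@(9, 7): e=[28,49,1] → #
    (5,3)@(11, 7): e=[16,67,-5] → ·
    (2,4)@(5, 9): e=[32,17,29] → #
    (5,4)@(11, 9): e=[-4,71,11] → ·
    (1,5)@(3, 11): e=[24,3,51] → #
    (3,5)@(7, 11): e=[0,39,39] → ·  [on edge]
    (4,5)@(9, 11): e=[-12,57,33] → ·
    (1,6)@(3, 13): e=[4,7,67] → #
    (2,6)@(5, 13): e=[-8,25,61] → ·
  covered (9 px):
    · · · · · · · · · · · ·
    · · · · · · · · · · · ·
    · · · · · · · · · · · ·
    · · # # # · · · · · · ·
    · · # # # · · · · · · ·
    · # # · · · · · · · · ·
    · # · · · · · · · · · ·
    · · · · · · · · · · · ·
T3:
  2·area = 114  (B↔C swapped to make it positive)
  edge (7, 8)→(6, 0): d=(-1,-8) top-left  bias=+0
  edge (6, 0)→(22, 14): d=(16,14) right/bottom  bias=-1
  edge (22, 14)→(7, 8): d=(-15,-6) top-left  bias=+0
    (3,0)@(7, 1): e=[7,2,105] → #
    (4,0)@(9, 1): e=[23,-26,117] → ·
    (3,1)@(7, 3): e=[5,34,75] → #
    (4,1)@(9, 3): e=[21,6,87] → #
    (5,1)@(11, 3): e=[37,-22,99] → ·
    (3,2)@(7, 5): e=[3,66,45] → #
    (5,2)@(11, 5): e=[35,10,69] → #
    (6,2)@(13, 5): e=[51,-18,81] → ·
    (3,3)@(7, 7): e=[1,98,15] → #
    (6,3)@(13, 7): e=[49,14,51] → #
    (7,3)@(15, 7): e=[65,-14,63] → ·
    (3,4)@(7, 9): e=[-1,130,-15] → ·
  covered (15 px):
    · · · # · · · · · · · ·
    · · · # # · · · · · · ·
    · · · # # # · · · · · ·
    · · · # # # # · · · · ·
    · · · · · # # # · · · ·
    · · · · · · · # # · · ·
    · · · · · · · · · · · ·
    · · · · · · · · · · · ·

Result: 33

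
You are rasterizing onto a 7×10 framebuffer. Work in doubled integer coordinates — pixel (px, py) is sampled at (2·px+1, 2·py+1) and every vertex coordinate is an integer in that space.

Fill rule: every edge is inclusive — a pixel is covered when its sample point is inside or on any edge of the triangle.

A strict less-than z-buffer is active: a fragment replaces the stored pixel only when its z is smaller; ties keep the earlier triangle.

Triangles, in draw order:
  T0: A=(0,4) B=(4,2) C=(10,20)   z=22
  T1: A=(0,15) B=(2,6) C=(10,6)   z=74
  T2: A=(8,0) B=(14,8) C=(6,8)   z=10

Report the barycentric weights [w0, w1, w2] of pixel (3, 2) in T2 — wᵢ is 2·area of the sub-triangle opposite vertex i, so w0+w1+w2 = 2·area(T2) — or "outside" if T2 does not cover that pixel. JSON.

T0:
  2·area = 84
  edge (0, 4)→(4, 2): d=(4,-2) inclusive
  edge (4, 2)→(10, 20): d=(6,18) inclusive
  edge (10, 20)→(0, 4): d=(-10,-16) inclusive
    (1,1)@(3, 3): e=[2,24,58] → #
    (2,1)@(5, 3): e=[6,-12,90] → ·
    (0,2)@(1, 5): e=[6,72,6] → #
    (2,2)@(5, 5): e=[14,0,70] → #  [on edge]
    (3,2)@(7, 5): e=[18,-36,102] → ·
    (0,3)@(1, 7): e=[14,84,-14] → ·
    (1,3)@(3, 7): e=[18,48,18] → #
    (3,3)@(7, 7): e=[26,-24,82] → ·
    (1,4)@(3, 9): e=[26,60,-2] → ·
    (2,4)@(5, 9): e=[30,24,30] → #
    (3,4)@(7, 9): e=[34,-12,62] → ·
    (2,5)@(5, 11): e=[38,36,10] → #
    (3,5)@(7, 11): e=[42,0,42] → #  [on edge]
    (4,8)@(9, 17): e=[70,0,14] → #  [on edge]
  covered (12 px):
    · · · · · · ·
    · # · · · · ·
    # # # · · · ·
    · # # · · · ·
    · · # · · · ·
    · · # # · · ·
    · · · # · · ·
    · · · # · · ·
    · · · · # · ·
    · · · · · · ·
T1:
  2·area = 72
  edge (0, 15)→(2, 6): d=(2,-9) inclusive
  edge (2, 6)→(10, 6): d=(8,0) inclusive
  edge (10, 6)→(0, 15): d=(-10,9) inclusive
    (1,3)@(3, 7): e=[11,8,53] → #
    (2,3)@(5, 7): e=[29,8,35] → #
    (3,3)@(7, 7): e=[47,8,17] → #
    (4,3)@(9, 7): e=[65,8,-1] → ·
    (1,4)@(3, 9): e=[15,24,33] → #
    (3,4)@(7, 9): e=[51,24,-3] → ·
    (0,5)@(1, 11): e=[1,40,31] → #
    (2,5)@(5, 11): e=[37,40,-5] → ·
    (0,6)@(1, 13): e=[5,56,11] → #
    (1,6)@(3, 13): e=[23,56,-7] → ·
    (0,7)@(1, 15): e=[9,72,-9] → ·
  covered (8 px):
    · · · · · · ·
    · · · · · · ·
    · · · · · · ·
    · # # # · · ·
    · # # · · · ·
    # # · · · · ·
    # · · · · · ·
    · · · · · · ·
    · · · · · · ·
    · · · · · · ·
T2:
  2·area = 64
  edge (8, 0)→(14, 8): d=(6,8) inclusive
  edge (14, 8)→(6, 8): d=(-8,0) inclusive
  edge (6, 8)→(8, 0): d=(2,-8) inclusive
    (4,1)@(9, 3): e=[10,40,14] → #
    (5,1)@(11, 3): e=[-6,40,30] → ·
    (3,2)@(7, 5): e=[38,24,2] → #
    (5,2)@(11, 5): e=[6,24,34] → #
    (6,2)@(13, 5): e=[-10,24,50] → ·
    (3,3)@(7, 7): e=[50,8,6] → #
    (6,3)@(13, 7): e=[2,8,54] → #
    (3,4)@(7, 9): e=[62,-8,10] → ·
    (4,4)@(9, 9): e=[46,-8,26] → ·
    (5,4)@(11, 9): e=[30,-8,42] → ·
    (6,4)@(13, 9): e=[14,-8,58] → ·
  covered (8 px):
    · · · · · · ·
    · · · · # · ·
    · · · # # # ·
    · · · # # # #
    · · · · · · ·
    · · · · · · ·
    · · · · · · ·
    · · · · · · ·
    · · · · · · ·
    · · · · · · ·

Answer: [24,2,38]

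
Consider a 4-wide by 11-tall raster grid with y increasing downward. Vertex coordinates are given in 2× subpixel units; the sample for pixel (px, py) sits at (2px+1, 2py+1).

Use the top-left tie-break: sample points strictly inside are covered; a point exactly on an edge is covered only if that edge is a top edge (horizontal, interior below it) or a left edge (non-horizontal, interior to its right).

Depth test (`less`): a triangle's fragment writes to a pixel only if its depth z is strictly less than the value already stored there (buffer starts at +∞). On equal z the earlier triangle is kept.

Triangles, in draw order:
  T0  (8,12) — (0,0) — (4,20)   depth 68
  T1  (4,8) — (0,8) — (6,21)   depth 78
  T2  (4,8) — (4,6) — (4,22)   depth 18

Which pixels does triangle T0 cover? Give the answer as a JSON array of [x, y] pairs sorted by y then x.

T0:
  2·area = 112  (B↔C swapped to make it positive)
  edge (8, 12)→(4, 20): d=(-4,8) right/bottom  bias=-1
  edge (4, 20)→(0, 0): d=(-4,-20) top-left  bias=+0
  edge (0, 0)→(8, 12): d=(8,12) right/bottom  bias=-1
    (0,1)@(1, 3): e=[92,8,12] → █
    (1,1)@(3, 3): e=[76,48,-12] → ·
    (0,2)@(1, 5): e=[84,0,28] → █  [on edge]
    (1,2)@(3, 5): e=[68,40,4] → █
    (2,2)@(5, 5): e=[52,80,-20] → ·
    (0,3)@(1, 7): e=[76,-8,44] → ·
    (1,3)@(3, 7): e=[60,32,20] → █
    (2,3)@(5, 7): e=[44,72,-4] → ·
    (1,4)@(3, 9): e=[52,24,36] → █
    (2,4)@(5, 9): e=[36,64,12] → █
    (3,4)@(7, 9): e=[20,104,-12] → ·
    (1,5)@(3, 11): e=[44,16,52] → █
    (1,7)@(3, 15): e=[28,0,84] → █  [on edge]
  covered (15 px):
    · · · ·
    █ · · ·
    █ █ · ·
    · █ · ·
    · █ █ ·
    · █ █ █
    · █ █ █
    · █ █ ·
    · · █ ·
    · · · ·
    · · · ·
T1:
  2·area = 52  (B↔C swapped to make it positive)
  edge (4, 8)→(6, 21): d=(2,13) right/bottom  bias=-1
  edge (6, 21)→(0, 8): d=(-6,-13) top-left  bias=+0
  edge (0, 8)→(4, 8): d=(4,0) top-left  bias=+0
    (0,4)@(1, 9): e=[41,7,4] → █
    (1,4)@(3, 9): e=[15,33,4] → █
    (2,4)@(5, 9): e=[-11,59,4] → ·
    (0,5)@(1, 11): e=[45,-5,12] → ·
    (1,5)@(3, 11): e=[19,21,12] → █
    (2,5)@(5, 11): e=[-7,47,12] → ·
    (1,6)@(3, 13): e=[23,9,20] → █
    (2,6)@(5, 13): e=[-3,35,20] → ·
    (1,7)@(3, 15): e=[27,-3,28] → ·
    (2,7)@(5, 15): e=[1,23,28] → █
    (3,7)@(7, 15): e=[-25,49,28] → ·
    (2,8)@(5, 17): e=[5,11,36] → █
  covered (6 px):
    · · · ·
    · · · ·
    · · · ·
    · · · ·
    █ █ · ·
    · █ · ·
    · █ · ·
    · · █ ·
    · · █ ·
    · · · ·
    · · · ·
T2:
  degenerate (2·area = 0) — covers nothing

Result: [[0,1],[0,2],[1,2],[1,3],[1,4],[2,4],[1,5],[2,5],[3,5],[1,6],[2,6],[3,6],[1,7],[2,7],[2,8]]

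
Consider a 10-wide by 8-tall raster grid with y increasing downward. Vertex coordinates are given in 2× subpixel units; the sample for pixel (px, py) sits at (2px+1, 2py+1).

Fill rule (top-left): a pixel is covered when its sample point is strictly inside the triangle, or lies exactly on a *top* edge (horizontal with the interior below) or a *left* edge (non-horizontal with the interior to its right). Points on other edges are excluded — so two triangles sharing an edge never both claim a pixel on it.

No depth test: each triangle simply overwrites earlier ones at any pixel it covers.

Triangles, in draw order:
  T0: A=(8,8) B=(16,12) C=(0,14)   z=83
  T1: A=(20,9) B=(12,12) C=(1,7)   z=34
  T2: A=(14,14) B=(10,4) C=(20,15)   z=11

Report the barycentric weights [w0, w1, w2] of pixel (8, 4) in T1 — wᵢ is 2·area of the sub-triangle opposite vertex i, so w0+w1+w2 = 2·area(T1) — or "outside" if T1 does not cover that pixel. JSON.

T0:
  2·area = 80
  edge (8, 8)→(16, 12): d=(8,4) right/bottom  bias=-1
  edge (16, 12)→(0, 14): d=(-16,2) right/bottom  bias=-1
  edge (0, 14)→(8, 8): d=(8,-6) top-left  bias=+0
    (3,4)@(7, 9): e=[12,66,2] → #
    (4,4)@(9, 9): e=[4,62,14] → #
    (5,4)@(11, 9): e=[-4,58,26] → ·
    (2,5)@(5, 11): e=[36,38,6] → #
    (5,5)@(11, 11): e=[12,26,42] → #
    (6,5)@(13, 11): e=[4,22,54] → #
    (7,5)@(15, 11): e=[-4,18,66] → ·
    (1,6)@(3, 13): e=[60,10,10] → #
    (4,6)@(9, 13): e=[36,-2,46] → ·
    (5,6)@(11, 13): e=[28,-6,58] → ·
    (6,6)@(13, 13): e=[20,-10,70] → ·
    (1,7)@(3, 15): e=[76,-22,26] → ·
  covered (10 px):
    · · · · · · · · · ·
    · · · · · · · · · ·
    · · · · · · · · · ·
    · · · · · · · · · ·
    · · · # # · · · · ·
    · · # # # # # · · ·
    · # # # · · · · · ·
    · · · · · · · · · ·
T1:
  2·area = 73
  edge (20, 9)→(12, 12): d=(-8,3) right/bottom  bias=-1
  edge (12, 12)→(1, 7): d=(-11,-5) top-left  bias=+0
  edge (1, 7)→(20, 9): d=(19,2) right/bottom  bias=-1
    (0,3)@(1, 7): e=[73,0,0] → ·  [on edge]
    (3,4)@(7, 9): e=[39,8,26] → #
    (4,4)@(9, 9): e=[33,18,22] → #
    (5,4)@(11, 9): e=[27,28,18] → #
    (6,4)@(13, 9): e=[21,38,14] → #
    (7,4)@(15, 9): e=[15,48,10] → #
    (8,4)@(17, 9): e=[9,58,6] → #
    (9,4)@(19, 9): e=[3,68,2] → #
    (3,5)@(7, 11): e=[23,-14,64] → ·
    (4,5)@(9, 11): e=[17,-4,60] → ·
    (5,5)@(11, 11): e=[11,6,56] → #
    (7,5)@(15, 11): e=[-1,26,48] → ·
  covered (9 px):
    · · · · · · · · · ·
    · · · · · · · · · ·
    · · · · · · · · · ·
    · · · · · · · · · ·
    · · · # # # # # # #
    · · · · · # # · · ·
    · · · · · · · · · ·
    · · · · · · · · · ·
T2:
  2·area = 56
  edge (14, 14)→(10, 4): d=(-4,-10) top-left  bias=+0
  edge (10, 4)→(20, 15): d=(10,11) right/bottom  bias=-1
  edge (20, 15)→(14, 14): d=(-6,-1) top-left  bias=+0
    (6,4)@(13, 9): e=[10,17,29] → #
    (7,4)@(15, 9): e=[30,-5,31] → ·
    (6,5)@(13, 11): e=[2,37,17] → #
    (7,5)@(15, 11): e=[22,15,19] → #
    (8,5)@(17, 11): e=[42,-7,21] → ·
    (6,6)@(13, 13): e=[-6,57,5] → ·
    (7,6)@(15, 13): e=[14,35,7] → #
    (8,6)@(17, 13): e=[34,13,9] → #
    (9,6)@(19, 13): e=[54,-9,11] → ·
    (7,7)@(15, 15): e=[6,55,-5] → ·
    (8,7)@(17, 15): e=[26,33,-3] → ·
  covered (5 px):
    · · · · · · · · · ·
    · · · · · · · · · ·
    · · · · · · · · · ·
    · · · · · · · · · ·
    · · · · · · # · · ·
    · · · · · · # # · ·
    · · · · · · · # # ·
    · · · · · · · · · ·

Final: [58,6,9]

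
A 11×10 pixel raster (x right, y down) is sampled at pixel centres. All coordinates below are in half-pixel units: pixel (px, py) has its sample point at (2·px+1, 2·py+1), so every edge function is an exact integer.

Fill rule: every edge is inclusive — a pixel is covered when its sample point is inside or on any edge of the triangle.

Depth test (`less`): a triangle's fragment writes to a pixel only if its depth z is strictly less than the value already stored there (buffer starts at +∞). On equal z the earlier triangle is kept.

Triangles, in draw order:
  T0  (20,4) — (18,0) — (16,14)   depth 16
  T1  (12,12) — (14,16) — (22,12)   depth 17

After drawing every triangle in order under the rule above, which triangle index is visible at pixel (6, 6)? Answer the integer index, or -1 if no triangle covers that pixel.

T0:
  2·area = 36  (B↔C swapped to make it positive)
  edge (20, 4)→(16, 14): d=(-4,10) inclusive
  edge (16, 14)→(18, 0): d=(2,-14) inclusive
  edge (18, 0)→(20, 4): d=(2,4) inclusive
    (9,1)@(19, 3): e=[14,20,2] → #
    (10,1)@(21, 3): e=[-6,48,-6] → ·
    (9,2)@(19, 5): e=[6,24,6] → #
    (10,2)@(21, 5): e=[-14,52,-2] → ·
    (8,3)@(17, 7): e=[18,0,18] → #  [on edge]
    (9,3)@(19, 7): e=[-2,28,10] → ·
    (8,4)@(17, 9): e=[10,4,22] → #
    (9,4)@(19, 9): e=[-10,32,14] → ·
    (8,5)@(17, 11): e=[2,8,26] → #
    (9,5)@(19, 11): e=[-18,36,18] → ·
    (8,6)@(17, 13): e=[-6,12,30] → ·
  covered (5 px):
    · · · · · · · · · · ·
    · · · · · · · · · # ·
    · · · · · · · · · # ·
    · · · · · · · · # · ·
    · · · · · · · · # · ·
    · · · · · · · · # · ·
    · · · · · · · · · · ·
    · · · · · · · · · · ·
    · · · · · · · · · · ·
    · · · · · · · · · · ·
T1:
  2·area = 40  (B↔C swapped to make it positive)
  edge (12, 12)→(22, 12): d=(10,0) inclusive
  edge (22, 12)→(14, 16): d=(-8,4) inclusive
  edge (14, 16)→(12, 12): d=(-2,-4) inclusive
    (6,6)@(13, 13): e=[10,28,2] → #
    (7,6)@(15, 13): e=[10,20,10] → #
    (8,6)@(17, 13): e=[10,12,18] → #
    (9,6)@(19, 13): e=[10,4,26] → #
    (10,6)@(21, 13): e=[10,-4,34] → ·
    (6,7)@(13, 15): e=[30,12,-2] → ·
    (7,7)@(15, 15): e=[30,4,6] → #
    (8,7)@(17, 15): e=[30,-4,14] → ·
    (9,7)@(19, 15): e=[30,-12,22] → ·
    (7,8)@(15, 17): e=[50,-12,2] → ·
  covered (5 px):
    · · · · · · · · · · ·
    · · · · · · · · · · ·
    · · · · · · · · · · ·
    · · · · · · · · · · ·
    · · · · · · · · · · ·
    · · · · · · · · · · ·
    · · · · · · # # # # ·
    · · · · · · · # · · ·
    · · · · · · · · · · ·
    · · · · · · · · · · ·

Z-buffer (winner per pixel, '.' = empty):
  . . . . . . . . . . .
  . . . . . . . . . 0 .
  . . . . . . . . . 0 .
  . . . . . . . . 0 . .
  . . . . . . . . 0 . .
  . . . . . . . . 0 . .
  . . . . . . 1 1 1 1 .
  . . . . . . . 1 . . .
  . . . . . . . . . . .
  . . . . . . . . . . .

Final: 1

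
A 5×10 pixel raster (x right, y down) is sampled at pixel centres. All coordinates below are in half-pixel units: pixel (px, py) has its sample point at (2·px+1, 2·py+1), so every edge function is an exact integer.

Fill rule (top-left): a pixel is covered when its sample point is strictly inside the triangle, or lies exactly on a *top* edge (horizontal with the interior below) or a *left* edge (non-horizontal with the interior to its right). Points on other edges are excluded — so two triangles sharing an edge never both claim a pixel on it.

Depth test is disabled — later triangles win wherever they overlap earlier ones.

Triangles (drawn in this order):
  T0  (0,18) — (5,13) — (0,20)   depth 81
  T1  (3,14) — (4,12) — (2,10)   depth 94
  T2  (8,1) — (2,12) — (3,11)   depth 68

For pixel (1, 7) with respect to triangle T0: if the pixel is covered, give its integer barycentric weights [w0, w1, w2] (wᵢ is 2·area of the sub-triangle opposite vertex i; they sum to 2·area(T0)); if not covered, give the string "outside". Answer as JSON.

T0:
  2·area = 10
  edge (0, 18)→(5, 13): d=(5,-5) top-left  bias=+0
  edge (5, 13)→(0, 20): d=(-5,7) right/bottom  bias=-1
  edge (0, 20)→(0, 18): d=(0,-2) top-left  bias=+0
    (4,4)@(9, 9): e=[0,-8,18] → ·  [on edge]
    (3,5)@(7, 11): e=[0,-4,14] → ·  [on edge]
    (2,6)@(5, 13): e=[0,0,10] → ·  [on edge]
    (1,7)@(3, 15): e=[0,4,6] → █  [on edge]
    (2,7)@(5, 15): e=[10,-10,10] → ·
    (0,8)@(1, 17): e=[0,8,2] → █  [on edge]
    (1,8)@(3, 17): e=[10,-6,6] → ·
    (0,9)@(1, 19): e=[10,-2,2] → ·
  covered (2 px):
    · · · · ·
    · · · · ·
    · · · · ·
    · · · · ·
    · · · · ·
    · · · · ·
    · · · · ·
    · █ · · ·
    █ · · · ·
    · · · · ·
T1:
  2·area = 6  (B↔C swapped to make it positive)
  edge (3, 14)→(2, 10): d=(-1,-4) top-left  bias=+0
  edge (2, 10)→(4, 12): d=(2,2) right/bottom  bias=-1
  edge (4, 12)→(3, 14): d=(-1,2) right/bottom  bias=-1
    (0,4)@(1, 9): e=[-3,0,9] → ·  [on edge]
    (1,5)@(3, 11): e=[3,0,3] → ·  [on edge]
    (1,6)@(3, 13): e=[1,4,1] → █
    (2,6)@(5, 13): e=[9,0,-3] → ·  [on edge]
    (1,7)@(3, 15): e=[-1,8,-1] → ·
    (3,7)@(7, 15): e=[15,0,-9] → ·  [on edge]
    (4,8)@(9, 17): e=[21,0,-15] → ·  [on edge]
  covered (1 px):
    · · · · ·
    · · · · ·
    · · · · ·
    · · · · ·
    · · · · ·
    · · · · ·
    · █ · · ·
    · · · · ·
    · · · · ·
    · · · · ·
T2:
  2·area = 5  (B↔C swapped to make it positive)
  edge (8, 1)→(3, 11): d=(-5,10) right/bottom  bias=-1
  edge (3, 11)→(2, 12): d=(-1,1) right/bottom  bias=-1
  edge (2, 12)→(8, 1): d=(6,-11) top-left  bias=+0
    (3,1)@(7, 3): e=[0,4,1] → ·  [on edge]
    (4,2)@(9, 5): e=[-30,0,35] → ·  [on edge]
    (2,3)@(5, 7): e=[0,2,3] → ·  [on edge]
    (3,3)@(7, 7): e=[-20,0,25] → ·  [on edge]
    (2,4)@(5, 9): e=[-10,0,15] → ·  [on edge]
    (1,5)@(3, 11): e=[0,0,5] → ·  [on edge]
    (0,6)@(1, 13): e=[10,0,-5] → ·  [on edge]
    (0,7)@(1, 15): e=[0,-2,7] → ·  [on edge]
  covered (0 px):
    · · · · ·
    · · · · ·
    · · · · ·
    · · · · ·
    · · · · ·
    · · · · ·
    · · · · ·
    · · · · ·
    · · · · ·
    · · · · ·

Answer: [4,6,0]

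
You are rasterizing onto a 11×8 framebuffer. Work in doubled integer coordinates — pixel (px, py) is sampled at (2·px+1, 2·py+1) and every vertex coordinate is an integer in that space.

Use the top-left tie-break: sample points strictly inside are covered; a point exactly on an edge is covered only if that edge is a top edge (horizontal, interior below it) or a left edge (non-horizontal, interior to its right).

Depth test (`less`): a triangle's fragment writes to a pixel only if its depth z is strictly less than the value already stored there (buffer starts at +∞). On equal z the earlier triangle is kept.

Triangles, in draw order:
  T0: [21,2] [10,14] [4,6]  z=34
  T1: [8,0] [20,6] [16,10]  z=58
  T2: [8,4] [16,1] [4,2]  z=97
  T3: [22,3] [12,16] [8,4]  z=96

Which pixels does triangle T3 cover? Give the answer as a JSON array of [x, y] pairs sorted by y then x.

T0:
  2·area = 160
  edge (21, 2)→(10, 14): d=(-11,12) right/bottom  bias=-1
  edge (10, 14)→(4, 6): d=(-6,-8) top-left  bias=+0
  edge (4, 6)→(21, 2): d=(17,-4) top-left  bias=+0
    (8,1)@(17, 3): e=[37,122,1] → X
    (9,1)@(19, 3): e=[13,138,9] → X
    (10,1)@(21, 3): e=[-11,154,17] → .
    (4,2)@(9, 5): e=[111,46,3] → X
    (5,2)@(11, 5): e=[87,62,11] → X
    (6,2)@(13, 5): e=[63,78,19] → X
    (7,2)@(15, 5): e=[39,94,27] → X
    (9,2)@(19, 5): e=[-9,126,43] → .
    (2,3)@(5, 7): e=[137,2,21] → X
    (3,3)@(7, 7): e=[113,18,29] → X
    (8,3)@(17, 7): e=[-7,98,69] → .
    (2,4)@(5, 9): e=[115,-10,55] → .
  covered (19 px):
    . . . . . . . . . . .
    . . . . . . . . X X .
    . . . . X X X X X . .
    . . X X X X X X . . .
    . . . X X X X . . . .
    . . . . X X . . . . .
    . . . . . . . . . . .
    . . . . . . . . . . .
T1:
  2·area = 72
  edge (8, 0)→(20, 6): d=(12,6) right/bottom  bias=-1
  edge (20, 6)→(16, 10): d=(-4,4) right/bottom  bias=-1
  edge (16, 10)→(8, 0): d=(-8,-10) top-left  bias=+0
    (4,0)@(9, 1): e=[6,64,2] → X
    (5,0)@(11, 1): e=[-6,56,22] → .
    (4,1)@(9, 3): e=[30,56,-14] → .
    (5,1)@(11, 3): e=[18,48,6] → X
    (6,1)@(13, 3): e=[6,40,26] → X
    (7,1)@(15, 3): e=[-6,32,46] → .
    (5,2)@(11, 5): e=[42,40,-10] → .
    (6,2)@(13, 5): e=[30,32,10] → X
    (7,2)@(15, 5): e=[18,24,30] → X
    (8,2)@(17, 5): e=[6,16,50] → X
    (9,2)@(19, 5): e=[-6,8,70] → .
    (10,2)@(21, 5): e=[-18,0,90] → .  [on edge]
    (9,3)@(19, 7): e=[18,0,54] → .  [on edge]
    (8,4)@(17, 9): e=[54,0,18] → .  [on edge]
    (7,5)@(15, 11): e=[90,0,-18] → .  [on edge]
    (6,6)@(13, 13): e=[126,0,-54] → .  [on edge]
    (5,7)@(11, 15): e=[162,0,-90] → .  [on edge]
  covered (8 px):
    . . . . X . . . . . .
    . . . . . X X . . . .
    . . . . . . X X X . .
    . . . . . . . X X . .
    . . . . . . . . . . .
    . . . . . . . . . . .
    . . . . . . . . . . .
    . . . . . . . . . . .
T2:
  2·area = 28  (B↔C swapped to make it positive)
  edge (8, 4)→(4, 2): d=(-4,-2) top-left  bias=+0
  edge (4, 2)→(16, 1): d=(12,-1) top-left  bias=+0
  edge (16, 1)→(8, 4): d=(-8,3) right/bottom  bias=-1
    (3,1)@(7, 3): e=[2,15,11] → X
    (4,1)@(9, 3): e=[6,17,5] → X
    (5,1)@(11, 3): e=[10,19,-1] → .
    (3,2)@(7, 5): e=[-6,39,-5] → .
    (4,2)@(9, 5): e=[-2,41,-11] → .
  covered (2 px):
    . . . . . . . . . . .
    . . . X X . . . . . .
    . . . . . . . . . . .
    . . . . . . . . . . .
    . . . . . . . . . . .
    . . . . . . . . . . .
    . . . . . . . . . . .
    . . . . . . . . . . .
T3:
  2·area = 172
  edge (22, 3)→(12, 16): d=(-10,13) right/bottom  bias=-1
  edge (12, 16)→(8, 4): d=(-4,-12) top-left  bias=+0
  edge (8, 4)→(22, 3): d=(14,-1) top-left  bias=+0
    (3,0)@(7, 1): e=[215,0,-43] → .  [on edge]
    (4,2)@(9, 5): e=[149,8,15] → X
    (5,2)@(11, 5): e=[123,32,17] → X
    (6,2)@(13, 5): e=[97,56,19] → X
    (7,2)@(15, 5): e=[71,80,21] → X
    (8,2)@(17, 5): e=[45,104,23] → X
    (9,2)@(19, 5): e=[19,128,25] → X
    (10,2)@(21, 5): e=[-7,152,27] → .
    (4,3)@(9, 7): e=[129,0,43] → X  [on edge]
    (9,3)@(19, 7): e=[-1,120,53] → .
    (4,4)@(9, 9): e=[109,-8,71] → .
    (5,4)@(11, 9): e=[83,16,73] → X
    (5,6)@(11, 13): e=[43,0,129] → X  [on edge]
  covered (20 px):
    . . . . . . . . . . .
    . . . . . . . . . . .
    . . . . X X X X X X .
    . . . . X X X X X . .
    . . . . . X X X X . .
    . . . . . X X X . . .
    . . . . . X X . . . .
    . . . . . . . . . . .

Final: [[4,2],[5,2],[6,2],[7,2],[8,2],[9,2],[4,3],[5,3],[6,3],[7,3],[8,3],[5,4],[6,4],[7,4],[8,4],[5,5],[6,5],[7,5],[5,6],[6,6]]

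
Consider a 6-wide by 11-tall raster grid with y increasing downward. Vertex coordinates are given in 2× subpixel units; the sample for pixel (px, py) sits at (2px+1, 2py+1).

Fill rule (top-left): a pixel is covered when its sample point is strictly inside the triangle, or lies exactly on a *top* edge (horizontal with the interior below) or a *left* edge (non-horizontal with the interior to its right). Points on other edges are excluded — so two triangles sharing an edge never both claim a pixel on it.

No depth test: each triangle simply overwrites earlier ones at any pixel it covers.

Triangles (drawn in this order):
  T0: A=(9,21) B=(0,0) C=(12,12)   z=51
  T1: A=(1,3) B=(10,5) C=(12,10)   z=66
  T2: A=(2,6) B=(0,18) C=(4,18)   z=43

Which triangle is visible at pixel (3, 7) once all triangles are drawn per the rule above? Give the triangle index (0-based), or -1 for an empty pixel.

T0:
  2·area = 144
  edge (9, 21)→(0, 0): d=(-9,-21) top-left  bias=+0
  edge (0, 0)→(12, 12): d=(12,12) right/bottom  bias=-1
  edge (12, 12)→(9, 21): d=(-3,9) right/bottom  bias=-1
    (0,0)@(1, 1): e=[12,0,132] → .  [on edge]
    (1,1)@(3, 3): e=[36,0,108] → .  [on edge]
    (1,2)@(3, 5): e=[18,24,102] → X
    (2,2)@(5, 5): e=[60,0,84] → .  [on edge]
    (1,3)@(3, 7): e=[0,48,96] → X  [on edge]
    (2,3)@(5, 7): e=[42,24,78] → X
    (3,3)@(7, 7): e=[84,0,60] → .  [on edge]
    (1,4)@(3, 9): e=[-18,72,90] → .
    (2,4)@(5, 9): e=[24,48,72] → X
    (3,4)@(7, 9): e=[66,24,54] → X
    (4,4)@(9, 9): e=[108,0,36] → .  [on edge]
    (2,5)@(5, 11): e=[6,72,66] → X
    (5,5)@(11, 11): e=[132,0,12] → .  [on edge]
    (5,7)@(11, 15): e=[96,48,0] → .  [on edge]
    (4,10)@(9, 21): e=[0,144,0] → .  [on edge]
  covered (15 px):
    . . . . . .
    . . . . . .
    . X . . . .
    . X X . . .
    . . X X . .
    . . X X X .
    . . . X X X
    . . . X X .
    . . . . X .
    . . . . X .
    . . . . . .
T1:
  2·area = 41
  edge (1, 3)→(10, 5): d=(9,2) right/bottom  bias=-1
  edge (10, 5)→(12, 10): d=(2,5) right/bottom  bias=-1
  edge (12, 10)→(1, 3): d=(-11,-7) top-left  bias=+0
    (0,1)@(1, 3): e=[0,41,0] → .  [on edge]
    (2,2)@(5, 5): e=[10,25,6] → X
    (3,2)@(7, 5): e=[6,15,20] → X
    (4,2)@(9, 5): e=[2,5,34] → X
    (5,2)@(11, 5): e=[-2,-5,48] → .
    (2,3)@(5, 7): e=[28,29,-16] → .
    (3,3)@(7, 7): e=[24,19,-2] → .
    (4,3)@(9, 7): e=[20,9,12] → X
    (5,3)@(11, 7): e=[16,-1,26] → .
    (4,4)@(9, 9): e=[38,13,-10] → .
    (5,4)@(11, 9): e=[34,3,4] → X
    (5,5)@(11, 11): e=[52,7,-18] → .
  covered (5 px):
    . . . . . .
    . . . . . .
    . . X X X .
    . . . . X .
    . . . . . X
    . . . . . .
    . . . . . .
    . . . . . .
    . . . . . .
    . . . . . .
    . . . . . .
T2:
  2·area = 48  (B↔C swapped to make it positive)
  edge (2, 6)→(4, 18): d=(2,12) right/bottom  bias=-1
  edge (4, 18)→(0, 18): d=(-4,0) right/bottom  bias=-1
  edge (0, 18)→(2, 6): d=(2,-12) top-left  bias=+0
    (0,6)@(1, 13): e=[26,20,2] → X
    (1,6)@(3, 13): e=[2,20,26] → X
    (2,6)@(5, 13): e=[-22,20,50] → .
    (0,7)@(1, 15): e=[30,12,6] → X
    (2,7)@(5, 15): e=[-18,12,54] → .
    (0,8)@(1, 17): e=[34,4,10] → X
    (2,8)@(5, 17): e=[-14,4,58] → .
    (0,9)@(1, 19): e=[38,-4,14] → .
    (1,9)@(3, 19): e=[14,-4,38] → .
  covered (6 px):
    . . . . . .
    . . . . . .
    . . . . . .
    . . . . . .
    . . . . . .
    . . . . . .
    X X . . . .
    X X . . . .
    X X . . . .
    . . . . . .
    . . . . . .

Z-buffer (winner per pixel, '.' = empty):
  . . . . . .
  . . . . . .
  . 0 1 1 1 .
  . 0 0 . 1 .
  . . 0 0 . 1
  . . 0 0 0 .
  2 2 . 0 0 0
  2 2 . 0 0 .
  2 2 . . 0 .
  . . . . 0 .
  . . . . . .

Answer: 0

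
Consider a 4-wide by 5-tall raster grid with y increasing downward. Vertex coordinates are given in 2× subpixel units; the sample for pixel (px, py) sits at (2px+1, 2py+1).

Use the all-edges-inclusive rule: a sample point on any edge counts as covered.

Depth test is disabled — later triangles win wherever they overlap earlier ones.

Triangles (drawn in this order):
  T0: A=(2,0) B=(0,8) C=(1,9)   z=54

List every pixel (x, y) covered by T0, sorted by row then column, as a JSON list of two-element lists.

T0:
  2·area = 10  (B↔C swapped to make it positive)
  edge (2, 0)→(1, 9): d=(-1,9) inclusive
  edge (1, 9)→(0, 8): d=(-1,-1) inclusive
  edge (0, 8)→(2, 0): d=(2,-8) inclusive
    (0,2)@(1, 5): e=[4,4,2] → █
    (1,2)@(3, 5): e=[-14,6,18] → ·
    (0,3)@(1, 7): e=[2,2,6] → █
    (1,3)@(3, 7): e=[-16,4,22] → ·
    (0,4)@(1, 9): e=[0,0,10] → █  [on edge]
    (1,4)@(3, 9): e=[-18,2,26] → ·
  covered (3 px):
    · · · ·
    · · · ·
    █ · · ·
    █ · · ·
    █ · · ·

Final: [[0,2],[0,3],[0,4]]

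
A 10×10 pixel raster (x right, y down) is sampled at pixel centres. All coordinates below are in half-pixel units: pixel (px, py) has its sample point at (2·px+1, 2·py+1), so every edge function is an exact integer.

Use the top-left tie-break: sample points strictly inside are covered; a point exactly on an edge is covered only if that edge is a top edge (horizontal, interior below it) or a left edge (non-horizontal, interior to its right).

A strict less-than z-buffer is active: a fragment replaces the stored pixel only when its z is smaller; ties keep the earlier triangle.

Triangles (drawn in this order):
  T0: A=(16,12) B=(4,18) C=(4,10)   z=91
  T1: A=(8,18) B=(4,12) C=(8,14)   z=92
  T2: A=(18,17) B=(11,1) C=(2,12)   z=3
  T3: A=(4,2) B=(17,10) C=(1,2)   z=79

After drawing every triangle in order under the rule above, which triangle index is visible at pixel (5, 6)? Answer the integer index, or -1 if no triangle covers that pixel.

T0:
  2·area = 96
  edge (16, 12)→(4, 18): d=(-12,6) right/bottom  bias=-1
  edge (4, 18)→(4, 10): d=(0,-8) top-left  bias=+0
  edge (4, 10)→(16, 12): d=(12,2) right/bottom  bias=-1
    (2,5)@(5, 11): e=[78,8,10] → █
    (3,5)@(7, 11): e=[66,24,6] → █
    (4,5)@(9, 11): e=[54,40,2] → █
    (5,5)@(11, 11): e=[42,56,-2] → ·
    (2,6)@(5, 13): e=[54,8,34] → █
    (5,6)@(11, 13): e=[18,56,22] → █
    (6,6)@(13, 13): e=[6,72,18] → █
    (7,6)@(15, 13): e=[-6,88,14] → ·
    (2,7)@(5, 15): e=[30,8,58] → █
    (5,7)@(11, 15): e=[-6,56,46] → ·
    (6,7)@(13, 15): e=[-18,72,42] → ·
    (2,8)@(5, 17): e=[6,8,82] → █
  covered (12 px):
    · · · · · · · · · ·
    · · · · · · · · · ·
    · · · · · · · · · ·
    · · · · · · · · · ·
    · · · · · · · · · ·
    · · █ █ █ · · · · ·
    · · █ █ █ █ █ · · ·
    · · █ █ █ · · · · ·
    · · █ · · · · · · ·
    · · · · · · · · · ·
T1:
  2·area = 16
  edge (8, 18)→(4, 12): d=(-4,-6) top-left  bias=+0
  edge (4, 12)→(8, 14): d=(4,2) right/bottom  bias=-1
  edge (8, 14)→(8, 18): d=(0,4) right/bottom  bias=-1
    (2,6)@(5, 13): e=[2,2,12] → █
    (3,6)@(7, 13): e=[14,-2,4] → ·
    (2,7)@(5, 15): e=[-6,10,12] → ·
    (3,7)@(7, 15): e=[6,6,4] → █
    (4,7)@(9, 15): e=[18,2,-4] → ·
    (3,8)@(7, 17): e=[-2,14,4] → ·
  covered (2 px):
    · · · · · · · · · ·
    · · · · · · · · · ·
    · · · · · · · · · ·
    · · · · · · · · · ·
    · · · · · · · · · ·
    · · · · · · · · · ·
    · · █ · · · · · · ·
    · · · █ · · · · · ·
    · · · · · · · · · ·
    · · · · · · · · · ·
T2:
  2·area = 221  (B↔C swapped to make it positive)
  edge (18, 17)→(2, 12): d=(-16,-5) top-left  bias=+0
  edge (2, 12)→(11, 1): d=(9,-11) top-left  bias=+0
  edge (11, 1)→(18, 17): d=(7,16) right/bottom  bias=-1
    (5,0)@(11, 1): e=[221,0,0] → ·  [on edge]
    (5,1)@(11, 3): e=[189,18,14] → █
    (6,1)@(13, 3): e=[199,40,-18] → ·
    (4,2)@(9, 5): e=[147,14,60] → █
    (6,2)@(13, 5): e=[167,58,-4] → ·
    (3,3)@(7, 7): e=[105,10,106] → █
    (6,3)@(13, 7): e=[135,76,10] → █
    (7,3)@(15, 7): e=[145,98,-22] → ·
    (2,4)@(5, 9): e=[63,6,152] → █
    (7,4)@(15, 9): e=[113,116,-8] → ·
    (1,5)@(3, 11): e=[21,2,198] → █
    (7,5)@(15, 11): e=[81,134,6] → █
  covered (27 px):
    · · · · · · · · · ·
    · · · · · █ · · · ·
    · · · · █ █ · · · ·
    · · · █ █ █ █ · · ·
    · · █ █ █ █ █ · · ·
    · █ █ █ █ █ █ █ · ·
    · · · █ █ █ █ █ · ·
    · · · · · · █ █ █ ·
    · · · · · · · · · ·
    · · · · · · · · · ·
T3:
  2·area = 24
  edge (4, 2)→(17, 10): d=(13,8) right/bottom  bias=-1
  edge (17, 10)→(1, 2): d=(-16,-8) top-left  bias=+0
  edge (1, 2)→(4, 2): d=(3,0) top-left  bias=+0
    (1,1)@(3, 3): e=[21,0,3] → █  [on edge]
    (2,1)@(5, 3): e=[5,16,3] → █
    (3,1)@(7, 3): e=[-11,32,3] → ·
    (1,2)@(3, 5): e=[47,-32,9] → ·
    (2,2)@(5, 5): e=[31,-16,9] → ·
    (3,2)@(7, 5): e=[15,0,9] → █  [on edge]
    (4,2)@(9, 5): e=[-1,16,9] → ·
    (3,3)@(7, 7): e=[41,-32,15] → ·
    (5,3)@(11, 7): e=[9,0,15] → █  [on edge]
    (6,3)@(13, 7): e=[-7,16,15] → ·
    (5,4)@(11, 9): e=[35,-32,21] → ·
    (7,4)@(15, 9): e=[3,0,21] → █  [on edge]
    (9,5)@(19, 11): e=[-3,0,27] → ·  [on edge]
  covered (5 px):
    · · · · · · · · · ·
    · █ █ · · · · · · ·
    · · · █ · · · · · ·
    · · · · · █ · · · ·
    · · · · · · · █ · ·
    · · · · · · · · · ·
    · · · · · · · · · ·
    · · · · · · · · · ·
    · · · · · · · · · ·
    · · · · · · · · · ·

Z-buffer (winner per pixel, '.' = empty):
  . . . . . . . . . .
  . 3 3 . . 2 . . . .
  . . . 3 2 2 . . . .
  . . . 2 2 2 2 . . .
  . . 2 2 2 2 2 3 . .
  . 2 2 2 2 2 2 2 . .
  . . 0 2 2 2 2 2 . .
  . . 0 0 0 . 2 2 2 .
  . . 0 . . . . . . .
  . . . . . . . . . .

Answer: 2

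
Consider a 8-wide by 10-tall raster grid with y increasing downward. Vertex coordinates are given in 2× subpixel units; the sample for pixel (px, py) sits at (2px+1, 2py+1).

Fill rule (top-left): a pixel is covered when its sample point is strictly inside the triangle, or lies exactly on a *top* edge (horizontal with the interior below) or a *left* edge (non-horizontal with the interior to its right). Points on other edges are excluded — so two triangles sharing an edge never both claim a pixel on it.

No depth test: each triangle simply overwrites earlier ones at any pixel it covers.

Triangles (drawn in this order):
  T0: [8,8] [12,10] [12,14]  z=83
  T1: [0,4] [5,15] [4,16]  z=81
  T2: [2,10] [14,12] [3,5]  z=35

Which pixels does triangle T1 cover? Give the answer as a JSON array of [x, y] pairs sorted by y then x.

T0:
  2·area = 16
  edge (8, 8)→(12, 10): d=(4,2) right/bottom  bias=-1
  edge (12, 10)→(12, 14): d=(0,4) right/bottom  bias=-1
  edge (12, 14)→(8, 8): d=(-4,-6) top-left  bias=+0
    (4,4)@(9, 9): e=[2,12,2] → #
    (5,4)@(11, 9): e=[-2,4,14] → ·
    (4,5)@(9, 11): e=[10,12,-6] → ·
    (5,5)@(11, 11): e=[6,4,6] → #
    (6,5)@(13, 11): e=[2,-4,18] → ·
    (5,6)@(11, 13): e=[14,4,-2] → ·
  covered (2 px):
    · · · · · · · ·
    · · · · · · · ·
    · · · · · · · ·
    · · · · · · · ·
    · · · · # · · ·
    · · · · · # · ·
    · · · · · · · ·
    · · · · · · · ·
    · · · · · · · ·
    · · · · · · · ·
T1:
  2·area = 16
  edge (0, 4)→(5, 15): d=(5,11) right/bottom  bias=-1
  edge (5, 15)→(4, 16): d=(-1,1) right/bottom  bias=-1
  edge (4, 16)→(0, 4): d=(-4,-12) top-left  bias=+0
    (7,2)@(15, 5): e=[-160,0,176] → ·  [on edge]
    (0,3)@(1, 7): e=[4,12,0] → #  [on edge]
    (1,3)@(3, 7): e=[-18,10,24] → ·
    (6,3)@(13, 7): e=[-128,0,144] → ·  [on edge]
    (0,4)@(1, 9): e=[14,10,-8] → ·
    (5,4)@(11, 9): e=[-96,0,112] → ·  [on edge]
    (1,5)@(3, 11): e=[2,6,8] → #
    (2,5)@(5, 11): e=[-20,4,32] → ·
    (4,5)@(9, 11): e=[-64,0,80] → ·  [on edge]
    (1,6)@(3, 13): e=[12,4,0] → #  [on edge]
    (2,6)@(5, 13): e=[-10,2,24] → ·
    (3,6)@(7, 13): e=[-32,0,48] → ·  [on edge]
    (2,7)@(5, 15): e=[0,0,16] → ·  [on edge]
    (1,8)@(3, 17): e=[32,0,-16] → ·  [on edge]
    (0,9)@(1, 19): e=[64,0,-48] → ·  [on edge]
    (2,9)@(5, 19): e=[20,-4,0] → ·  [on edge]
  covered (3 px):
    · · · · · · · ·
    · · · · · · · ·
    · · · · · · · ·
    # · · · · · · ·
    · · · · · · · ·
    · # · · · · · ·
    · # · · · · · ·
    · · · · · · · ·
    · · · · · · · ·
    · · · · · · · ·
T2:
  2·area = 62  (B↔C swapped to make it positive)
  edge (2, 10)→(3, 5): d=(1,-5) top-left  bias=+0
  edge (3, 5)→(14, 12): d=(11,7) right/bottom  bias=-1
  edge (14, 12)→(2, 10): d=(-12,-2) top-left  bias=+0
    (1,2)@(3, 5): e=[0,0,62] → ·  [on edge]
    (1,3)@(3, 7): e=[2,22,38] → #
    (2,3)@(5, 7): e=[12,8,42] → #
    (3,3)@(7, 7): e=[22,-6,46] → ·
    (1,4)@(3, 9): e=[4,44,14] → #
    (3,4)@(7, 9): e=[24,16,22] → #
    (4,4)@(9, 9): e=[34,2,26] → #
    (5,4)@(11, 9): e=[44,-12,30] → ·
    (1,5)@(3, 11): e=[6,66,-10] → ·
    (2,5)@(5, 11): e=[16,52,-6] → ·
    (3,5)@(7, 11): e=[26,38,-2] → ·
    (4,5)@(9, 11): e=[36,24,2] → #
    (0,7)@(1, 15): e=[0,124,-62] → ·  [on edge]
  covered (8 px):
    · · · · · · · ·
    · · · · · · · ·
    · · · · · · · ·
    · # # · · · · ·
    · # # # # · · ·
    · · · · # # · ·
    · · · · · · · ·
    · · · · · · · ·
    · · · · · · · ·
    · · · · · · · ·

Result: [[0,3],[1,5],[1,6]]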